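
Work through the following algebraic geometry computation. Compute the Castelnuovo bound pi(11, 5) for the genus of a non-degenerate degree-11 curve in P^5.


Castelnuovo's bound: write d - 1 = m(r-1) + epsilon with 0 <= epsilon < r-1.
d - 1 = 11 - 1 = 10
r - 1 = 5 - 1 = 4
10 = 2*4 + 2, so m = 2, epsilon = 2
pi(d, r) = m(m-1)(r-1)/2 + m*epsilon
= 2*1*4/2 + 2*2
= 8/2 + 4
= 4 + 4 = 8

8


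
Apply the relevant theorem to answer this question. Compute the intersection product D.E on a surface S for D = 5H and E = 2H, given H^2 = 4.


Using bilinearity of the intersection pairing on a surface S:
(aH).(bH) = ab * (H.H)
We have H^2 = 4.
D.E = (5H).(2H) = 5*2*4
= 10*4
= 40

40


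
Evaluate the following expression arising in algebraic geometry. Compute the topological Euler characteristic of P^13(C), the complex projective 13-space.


The complex projective space P^13 has one cell in each even real dimension 0, 2, ..., 26.
The cohomology groups are H^{2k}(P^13) = Z for k = 0,...,13, and 0 otherwise.
Euler characteristic = sum of Betti numbers = 1 per even-dimensional cohomology group.
chi(P^13) = 13 + 1 = 14

14


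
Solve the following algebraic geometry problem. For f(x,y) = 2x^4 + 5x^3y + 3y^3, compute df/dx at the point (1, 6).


df/dx = 4*2*x^3 + 3*5*x^2*y
At (1,6): 4*2*1^3 + 3*5*1^2*6
= 8 + 90
= 98

98


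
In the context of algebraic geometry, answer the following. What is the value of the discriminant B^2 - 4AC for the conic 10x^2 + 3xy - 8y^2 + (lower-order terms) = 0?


The discriminant of a conic Ax^2 + Bxy + Cy^2 + ... = 0 is B^2 - 4AC.
B^2 = 3^2 = 9
4AC = 4*10*(-8) = -320
Discriminant = 9 + 320 = 329

329


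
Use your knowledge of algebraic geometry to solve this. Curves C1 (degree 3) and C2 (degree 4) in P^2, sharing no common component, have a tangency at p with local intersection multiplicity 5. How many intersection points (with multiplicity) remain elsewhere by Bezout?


By Bezout's theorem, the total intersection number is d1 * d2.
Total = 3 * 4 = 12
Intersection multiplicity at p = 5
Remaining intersections = 12 - 5 = 7

7


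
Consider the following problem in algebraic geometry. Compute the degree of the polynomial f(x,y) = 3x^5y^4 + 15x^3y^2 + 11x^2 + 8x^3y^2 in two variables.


Examine each term for its total degree (sum of exponents).
  Term '3x^5y^4' has total degree 5+4 = 9.
  Term '15x^3y^2' has total degree 3+2 = 5.
  Term '11x^2' has total degree 2+0 = 2.
  Term '8x^3y^2' has total degree 3+2 = 5.
The maximum total degree among all terms is 9.

9


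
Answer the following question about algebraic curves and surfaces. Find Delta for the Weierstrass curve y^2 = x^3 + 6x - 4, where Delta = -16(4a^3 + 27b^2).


Compute each component:
4a^3 = 4*6^3 = 4*216 = 864
27b^2 = 27*(-4)^2 = 27*16 = 432
4a^3 + 27b^2 = 864 + 432 = 1296
Delta = -16*1296 = -20736

-20736


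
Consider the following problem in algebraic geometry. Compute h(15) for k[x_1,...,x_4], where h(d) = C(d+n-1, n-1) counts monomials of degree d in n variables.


The Hilbert function for the polynomial ring in 4 variables is:
h(d) = C(d+n-1, n-1)
h(15) = C(15+4-1, 4-1) = C(18, 3)
= 18! / (3! * 15!)
= 816

816


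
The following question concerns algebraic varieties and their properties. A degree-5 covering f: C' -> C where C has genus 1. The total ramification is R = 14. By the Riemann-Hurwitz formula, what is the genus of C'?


Riemann-Hurwitz formula: 2g' - 2 = d(2g - 2) + R
Given: d = 5, g = 1, R = 14
2g' - 2 = 5*(2*1 - 2) + 14
2g' - 2 = 5*0 + 14
2g' - 2 = 0 + 14 = 14
2g' = 16
g' = 8

8


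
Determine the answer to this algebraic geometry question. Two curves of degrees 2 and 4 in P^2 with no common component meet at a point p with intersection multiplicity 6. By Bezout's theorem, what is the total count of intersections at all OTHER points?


By Bezout's theorem, the total intersection number is d1 * d2.
Total = 2 * 4 = 8
Intersection multiplicity at p = 6
Remaining intersections = 8 - 6 = 2

2


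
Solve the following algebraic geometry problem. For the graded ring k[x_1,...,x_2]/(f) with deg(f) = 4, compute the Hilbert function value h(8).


For R = k[x_1,...,x_n]/(f) with f homogeneous of degree e:
The Hilbert series is (1 - t^e)/(1 - t)^n.
So h(d) = C(d+n-1, n-1) - C(d-e+n-1, n-1) for d >= e.
With n=2, e=4, d=8:
C(8+2-1, 2-1) = C(9, 1) = 9
C(8-4+2-1, 2-1) = C(5, 1) = 5
h(8) = 9 - 5 = 4

4


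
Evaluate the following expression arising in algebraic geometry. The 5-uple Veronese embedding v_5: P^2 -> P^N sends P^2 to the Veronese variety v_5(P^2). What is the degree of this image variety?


The Veronese variety v_5(P^2) has degree d^r.
d^r = 5^2 = 25

25


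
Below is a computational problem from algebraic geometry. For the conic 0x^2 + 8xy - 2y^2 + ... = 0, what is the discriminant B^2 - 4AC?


The discriminant of a conic Ax^2 + Bxy + Cy^2 + ... = 0 is B^2 - 4AC.
B^2 = 8^2 = 64
4AC = 4*0*(-2) = 0
Discriminant = 64 + 0 = 64

64


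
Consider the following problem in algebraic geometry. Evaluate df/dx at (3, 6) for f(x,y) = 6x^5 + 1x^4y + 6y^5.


df/dx = 5*6*x^4 + 4*1*x^3*y
At (3,6): 5*6*3^4 + 4*1*3^3*6
= 2430 + 648
= 3078

3078


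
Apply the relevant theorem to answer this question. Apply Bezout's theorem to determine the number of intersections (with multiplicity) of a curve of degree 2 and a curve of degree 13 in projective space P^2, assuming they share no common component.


Bezout's theorem states the intersection count equals the product of degrees.
Intersection count = 2 * 13 = 26

26


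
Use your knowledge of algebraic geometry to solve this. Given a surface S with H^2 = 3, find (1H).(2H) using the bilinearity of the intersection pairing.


Using bilinearity of the intersection pairing on a surface S:
(aH).(bH) = ab * (H.H)
We have H^2 = 3.
D.E = (1H).(2H) = 1*2*3
= 2*3
= 6

6


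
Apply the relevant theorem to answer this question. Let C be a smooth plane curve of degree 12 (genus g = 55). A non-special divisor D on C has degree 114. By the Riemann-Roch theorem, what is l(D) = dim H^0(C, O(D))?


First, compute the genus of a smooth plane curve of degree 12:
g = (d-1)(d-2)/2 = (12-1)(12-2)/2 = 55
For a non-special divisor D (i.e., h^1(D) = 0), Riemann-Roch gives:
l(D) = deg(D) - g + 1
Since deg(D) = 114 >= 2g - 1 = 109, D is non-special.
l(D) = 114 - 55 + 1 = 60

60


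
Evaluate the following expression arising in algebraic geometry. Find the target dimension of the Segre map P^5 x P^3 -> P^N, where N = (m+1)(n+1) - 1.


The Segre embedding maps P^m x P^n into P^N via
all products of coordinates from each factor.
N = (m+1)(n+1) - 1
N = (5+1)(3+1) - 1
N = 6*4 - 1
N = 24 - 1 = 23

23


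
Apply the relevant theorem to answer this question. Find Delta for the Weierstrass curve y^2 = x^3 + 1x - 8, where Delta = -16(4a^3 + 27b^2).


Compute each component:
4a^3 = 4*1^3 = 4*1 = 4
27b^2 = 27*(-8)^2 = 27*64 = 1728
4a^3 + 27b^2 = 4 + 1728 = 1732
Delta = -16*1732 = -27712

-27712


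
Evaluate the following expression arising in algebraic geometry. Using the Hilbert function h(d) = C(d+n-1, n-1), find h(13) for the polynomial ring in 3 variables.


The Hilbert function for the polynomial ring in 3 variables is:
h(d) = C(d+n-1, n-1)
h(13) = C(13+3-1, 3-1) = C(15, 2)
= 15! / (2! * 13!)
= 105

105


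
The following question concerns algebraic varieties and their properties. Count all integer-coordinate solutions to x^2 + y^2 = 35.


Systematically check integer values of x where x^2 <= 35.
For each valid x, check if 35 - x^2 is a perfect square.
Total integer solutions found: 0

0


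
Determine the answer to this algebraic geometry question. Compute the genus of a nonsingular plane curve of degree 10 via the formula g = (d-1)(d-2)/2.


Using the genus formula for smooth plane curves:
g = (d-1)(d-2)/2
g = (10-1)(10-2)/2
g = 9*8/2
g = 72/2 = 36

36


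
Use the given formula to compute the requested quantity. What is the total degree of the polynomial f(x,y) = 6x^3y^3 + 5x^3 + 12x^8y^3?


Examine each term for its total degree (sum of exponents).
  Term '6x^3y^3' has total degree 3+3 = 6.
  Term '5x^3' has total degree 3+0 = 3.
  Term '12x^8y^3' has total degree 8+3 = 11.
The maximum total degree among all terms is 11.

11


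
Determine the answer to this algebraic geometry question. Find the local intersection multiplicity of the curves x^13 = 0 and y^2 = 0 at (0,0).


The intersection multiplicity of V(x^a) and V(y^b) at the origin is:
I(O; V(x^13), V(y^2)) = dim_k(k[x,y]/(x^13, y^2))
A basis for k[x,y]/(x^13, y^2) is the set of monomials x^i * y^j
where 0 <= i < 13 and 0 <= j < 2.
The number of such monomials is 13 * 2 = 26

26


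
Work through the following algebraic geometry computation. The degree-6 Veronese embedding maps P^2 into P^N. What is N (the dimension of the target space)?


The Veronese embedding v_d: P^n -> P^N maps each point to all
degree-d monomials in n+1 homogeneous coordinates.
N = C(n+d, d) - 1
N = C(2+6, 6) - 1
N = C(8, 6) - 1
C(8, 6) = 28
N = 28 - 1 = 27

27


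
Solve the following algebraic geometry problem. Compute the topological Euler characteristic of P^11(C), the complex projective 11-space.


The complex projective space P^11 has one cell in each even real dimension 0, 2, ..., 22.
The cohomology groups are H^{2k}(P^11) = Z for k = 0,...,11, and 0 otherwise.
Euler characteristic = sum of Betti numbers = 1 per even-dimensional cohomology group.
chi(P^11) = 11 + 1 = 12

12


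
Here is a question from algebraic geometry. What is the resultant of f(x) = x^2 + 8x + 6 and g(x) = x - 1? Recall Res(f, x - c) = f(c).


For Res(f, x - c), we evaluate f at x = c.
f(1) = 1^2 + 8*1 + 6
= 1 + 8 + 6
= 9 + 6 = 15
Res(f, g) = 15

15


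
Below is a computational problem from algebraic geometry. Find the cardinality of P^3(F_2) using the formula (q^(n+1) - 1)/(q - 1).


P^3(F_2) has (q^(n+1) - 1)/(q - 1) points.
= 2^3 + 2^2 + 2^1 + 2^0
= 8 + 4 + 2 + 1
= 15

15


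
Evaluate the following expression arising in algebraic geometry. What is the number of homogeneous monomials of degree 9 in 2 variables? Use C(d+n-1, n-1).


The number of degree-9 monomials in 2 variables is C(d+n-1, n-1).
= C(9+2-1, 2-1) = C(10, 1)
= 10

10


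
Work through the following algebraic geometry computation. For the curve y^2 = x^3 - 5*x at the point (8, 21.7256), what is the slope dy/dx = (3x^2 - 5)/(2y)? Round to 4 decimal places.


Using implicit differentiation of y^2 = x^3 - 5*x:
2y * dy/dx = 3x^2 - 5
dy/dx = (3x^2 - 5)/(2y)
Numerator: 3*8^2 - 5 = 187
Denominator: 2*21.7256 = 43.4512
dy/dx = 187/43.4512 = 4.3037

4.3037


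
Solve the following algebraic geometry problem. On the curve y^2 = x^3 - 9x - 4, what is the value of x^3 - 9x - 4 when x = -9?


Compute x^3 - 9x - 4 at x = -9:
x^3 = (-9)^3 = -729
(-9)*x = (-9)*(-9) = 81
Sum: -729 + 81 - 4 = -652

-652


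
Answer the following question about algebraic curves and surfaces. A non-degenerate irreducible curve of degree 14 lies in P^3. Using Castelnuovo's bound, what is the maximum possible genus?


Castelnuovo's bound: write d - 1 = m(r-1) + epsilon with 0 <= epsilon < r-1.
d - 1 = 14 - 1 = 13
r - 1 = 3 - 1 = 2
13 = 6*2 + 1, so m = 6, epsilon = 1
pi(d, r) = m(m-1)(r-1)/2 + m*epsilon
= 6*5*2/2 + 6*1
= 60/2 + 6
= 30 + 6 = 36

36


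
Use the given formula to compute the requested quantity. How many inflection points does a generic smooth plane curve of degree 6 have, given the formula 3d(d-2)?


For a general smooth plane curve C of degree d, the inflection points are
the intersection of C with its Hessian curve, which has degree 3(d-2).
By Bezout, the total intersection number is d * 3(d-2) = 6 * 12 = 72.
For a general curve every flex is ordinary, so each contributes
multiplicity 1 to C·Hess(C), and the number of distinct inflection
points is 3d(d-2).
Inflection points = 3*6*(6-2) = 3*6*4 = 72

72


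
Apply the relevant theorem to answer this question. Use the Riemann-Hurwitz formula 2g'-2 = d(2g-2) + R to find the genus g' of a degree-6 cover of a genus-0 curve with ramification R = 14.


Riemann-Hurwitz formula: 2g' - 2 = d(2g - 2) + R
Given: d = 6, g = 0, R = 14
2g' - 2 = 6*(2*0 - 2) + 14
2g' - 2 = 6*(-2) + 14
2g' - 2 = -12 + 14 = 2
2g' = 4
g' = 2

2


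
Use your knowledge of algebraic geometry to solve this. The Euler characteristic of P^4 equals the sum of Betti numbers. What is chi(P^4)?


The complex projective space P^4 has one cell in each even real dimension 0, 2, ..., 8.
The cohomology groups are H^{2k}(P^4) = Z for k = 0,...,4, and 0 otherwise.
Euler characteristic = sum of Betti numbers = 1 per even-dimensional cohomology group.
chi(P^4) = 4 + 1 = 5

5


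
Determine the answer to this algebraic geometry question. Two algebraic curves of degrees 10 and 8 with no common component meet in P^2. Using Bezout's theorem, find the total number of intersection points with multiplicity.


Bezout's theorem states the intersection count equals the product of degrees.
Intersection count = 10 * 8 = 80

80


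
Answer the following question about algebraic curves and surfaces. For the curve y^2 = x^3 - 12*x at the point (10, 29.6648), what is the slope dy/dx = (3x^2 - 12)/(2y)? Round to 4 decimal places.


Using implicit differentiation of y^2 = x^3 - 12*x:
2y * dy/dx = 3x^2 - 12
dy/dx = (3x^2 - 12)/(2y)
Numerator: 3*10^2 - 12 = 288
Denominator: 2*29.6648 = 59.3296
dy/dx = 288/59.3296 = 4.8542

4.8542


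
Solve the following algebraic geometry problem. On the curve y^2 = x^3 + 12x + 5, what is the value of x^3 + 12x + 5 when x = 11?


Compute x^3 + 12x + 5 at x = 11:
x^3 = 11^3 = 1331
12*x = 12*11 = 132
Sum: 1331 + 132 + 5 = 1468

1468


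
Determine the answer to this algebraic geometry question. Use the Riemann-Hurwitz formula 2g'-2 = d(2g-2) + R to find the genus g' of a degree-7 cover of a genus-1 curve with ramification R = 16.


Riemann-Hurwitz formula: 2g' - 2 = d(2g - 2) + R
Given: d = 7, g = 1, R = 16
2g' - 2 = 7*(2*1 - 2) + 16
2g' - 2 = 7*0 + 16
2g' - 2 = 0 + 16 = 16
2g' = 18
g' = 9

9


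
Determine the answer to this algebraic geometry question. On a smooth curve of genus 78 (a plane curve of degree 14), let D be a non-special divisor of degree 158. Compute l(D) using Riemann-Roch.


First, compute the genus of a smooth plane curve of degree 14:
g = (d-1)(d-2)/2 = (14-1)(14-2)/2 = 78
For a non-special divisor D (i.e., h^1(D) = 0), Riemann-Roch gives:
l(D) = deg(D) - g + 1
Since deg(D) = 158 >= 2g - 1 = 155, D is non-special.
l(D) = 158 - 78 + 1 = 81

81


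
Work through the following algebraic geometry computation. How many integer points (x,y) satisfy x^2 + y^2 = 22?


Systematically check integer values of x where x^2 <= 22.
For each valid x, check if 22 - x^2 is a perfect square.
Total integer solutions found: 0

0


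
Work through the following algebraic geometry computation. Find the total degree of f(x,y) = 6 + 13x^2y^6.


Examine each term for its total degree (sum of exponents).
  Term '6' has total degree 0+0 = 0.
  Term '13x^2y^6' has total degree 2+6 = 8.
The maximum total degree among all terms is 8.

8


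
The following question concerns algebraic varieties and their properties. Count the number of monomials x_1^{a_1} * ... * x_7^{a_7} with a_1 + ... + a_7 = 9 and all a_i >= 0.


The number of degree-9 monomials in 7 variables is C(d+n-1, n-1).
= C(9+7-1, 7-1) = C(15, 6)
= 5005

5005


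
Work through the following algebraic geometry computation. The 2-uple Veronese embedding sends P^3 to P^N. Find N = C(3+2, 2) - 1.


The Veronese embedding v_d: P^n -> P^N maps each point to all
degree-d monomials in n+1 homogeneous coordinates.
N = C(n+d, d) - 1
N = C(3+2, 2) - 1
N = C(5, 2) - 1
C(5, 2) = 10
N = 10 - 1 = 9

9


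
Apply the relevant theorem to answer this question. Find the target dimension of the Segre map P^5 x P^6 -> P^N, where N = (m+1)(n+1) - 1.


The Segre embedding maps P^m x P^n into P^N via
all products of coordinates from each factor.
N = (m+1)(n+1) - 1
N = (5+1)(6+1) - 1
N = 6*7 - 1
N = 42 - 1 = 41

41


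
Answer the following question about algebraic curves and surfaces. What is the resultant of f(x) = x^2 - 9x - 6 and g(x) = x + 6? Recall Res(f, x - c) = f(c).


For Res(f, x - c), we evaluate f at x = c.
f(-6) = (-6)^2 - 9*(-6) - 6
= 36 + 54 - 6
= 90 - 6 = 84
Res(f, g) = 84

84


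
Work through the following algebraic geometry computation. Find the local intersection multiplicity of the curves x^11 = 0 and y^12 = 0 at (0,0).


The intersection multiplicity of V(x^a) and V(y^b) at the origin is:
I(O; V(x^11), V(y^12)) = dim_k(k[x,y]/(x^11, y^12))
A basis for k[x,y]/(x^11, y^12) is the set of monomials x^i * y^j
where 0 <= i < 11 and 0 <= j < 12.
The number of such monomials is 11 * 12 = 132

132


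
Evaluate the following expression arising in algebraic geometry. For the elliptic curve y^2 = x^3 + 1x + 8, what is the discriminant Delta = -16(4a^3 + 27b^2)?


Compute each component:
4a^3 = 4*1^3 = 4*1 = 4
27b^2 = 27*8^2 = 27*64 = 1728
4a^3 + 27b^2 = 4 + 1728 = 1732
Delta = -16*1732 = -27712

-27712


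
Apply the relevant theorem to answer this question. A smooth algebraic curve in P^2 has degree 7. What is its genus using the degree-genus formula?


Using the genus formula for smooth plane curves:
g = (d-1)(d-2)/2
g = (7-1)(7-2)/2
g = 6*5/2
g = 30/2 = 15

15


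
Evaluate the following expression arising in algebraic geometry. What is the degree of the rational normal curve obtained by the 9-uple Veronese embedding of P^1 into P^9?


The rational normal curve in P^9 is the image of P^1 under the 9-uple Veronese.
A general hyperplane in P^9 pulls back to a degree-9 form on P^1, which has 9 zeros,
so the curve meets a general hyperplane in 9 points. Degree = 9.

9


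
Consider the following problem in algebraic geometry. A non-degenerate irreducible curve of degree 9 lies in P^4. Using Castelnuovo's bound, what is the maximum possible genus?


Castelnuovo's bound: write d - 1 = m(r-1) + epsilon with 0 <= epsilon < r-1.
d - 1 = 9 - 1 = 8
r - 1 = 4 - 1 = 3
8 = 2*3 + 2, so m = 2, epsilon = 2
pi(d, r) = m(m-1)(r-1)/2 + m*epsilon
= 2*1*3/2 + 2*2
= 6/2 + 4
= 3 + 4 = 7

7


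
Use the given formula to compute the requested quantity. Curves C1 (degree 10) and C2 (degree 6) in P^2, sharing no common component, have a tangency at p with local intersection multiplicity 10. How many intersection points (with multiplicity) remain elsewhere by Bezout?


By Bezout's theorem, the total intersection number is d1 * d2.
Total = 10 * 6 = 60
Intersection multiplicity at p = 10
Remaining intersections = 60 - 10 = 50

50


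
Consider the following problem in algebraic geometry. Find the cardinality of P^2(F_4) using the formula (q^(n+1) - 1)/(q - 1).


P^2(F_4) has (q^(n+1) - 1)/(q - 1) points.
= 4^2 + 4^1 + 4^0
= 16 + 4 + 1
= 21

21


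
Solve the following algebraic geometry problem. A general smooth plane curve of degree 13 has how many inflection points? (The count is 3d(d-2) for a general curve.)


For a general smooth plane curve C of degree d, the inflection points are
the intersection of C with its Hessian curve, which has degree 3(d-2).
By Bezout, the total intersection number is d * 3(d-2) = 13 * 33 = 429.
For a general curve every flex is ordinary, so each contributes
multiplicity 1 to C·Hess(C), and the number of distinct inflection
points is 3d(d-2).
Inflection points = 3*13*(13-2) = 3*13*11 = 429

429


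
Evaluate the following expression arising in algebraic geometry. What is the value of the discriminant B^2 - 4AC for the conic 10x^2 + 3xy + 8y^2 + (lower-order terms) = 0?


The discriminant of a conic Ax^2 + Bxy + Cy^2 + ... = 0 is B^2 - 4AC.
B^2 = 3^2 = 9
4AC = 4*10*8 = 320
Discriminant = 9 - 320 = -311

-311


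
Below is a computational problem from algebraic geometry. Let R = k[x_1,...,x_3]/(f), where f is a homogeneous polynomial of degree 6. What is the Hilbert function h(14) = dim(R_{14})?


For R = k[x_1,...,x_n]/(f) with f homogeneous of degree e:
The Hilbert series is (1 - t^e)/(1 - t)^n.
So h(d) = C(d+n-1, n-1) - C(d-e+n-1, n-1) for d >= e.
With n=3, e=6, d=14:
C(14+3-1, 3-1) = C(16, 2) = 120
C(14-6+3-1, 3-1) = C(10, 2) = 45
h(14) = 120 - 45 = 75

75


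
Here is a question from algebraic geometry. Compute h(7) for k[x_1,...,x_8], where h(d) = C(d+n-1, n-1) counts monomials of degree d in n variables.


The Hilbert function for the polynomial ring in 8 variables is:
h(d) = C(d+n-1, n-1)
h(7) = C(7+8-1, 8-1) = C(14, 7)
= 14! / (7! * 7!)
= 3432

3432


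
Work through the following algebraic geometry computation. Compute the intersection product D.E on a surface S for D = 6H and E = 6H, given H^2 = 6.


Using bilinearity of the intersection pairing on a surface S:
(aH).(bH) = ab * (H.H)
We have H^2 = 6.
D.E = (6H).(6H) = 6*6*6
= 36*6
= 216

216


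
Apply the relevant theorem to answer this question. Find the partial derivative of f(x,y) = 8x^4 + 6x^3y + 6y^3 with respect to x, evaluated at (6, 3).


df/dx = 4*8*x^3 + 3*6*x^2*y
At (6,3): 4*8*6^3 + 3*6*6^2*3
= 6912 + 1944
= 8856

8856


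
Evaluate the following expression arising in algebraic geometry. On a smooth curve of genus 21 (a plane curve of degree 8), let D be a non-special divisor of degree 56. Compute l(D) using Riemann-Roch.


First, compute the genus of a smooth plane curve of degree 8:
g = (d-1)(d-2)/2 = (8-1)(8-2)/2 = 21
For a non-special divisor D (i.e., h^1(D) = 0), Riemann-Roch gives:
l(D) = deg(D) - g + 1
Since deg(D) = 56 >= 2g - 1 = 41, D is non-special.
l(D) = 56 - 21 + 1 = 36

36


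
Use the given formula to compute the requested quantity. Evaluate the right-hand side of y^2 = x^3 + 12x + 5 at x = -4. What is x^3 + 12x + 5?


Compute x^3 + 12x + 5 at x = -4:
x^3 = (-4)^3 = -64
12*x = 12*(-4) = -48
Sum: -64 - 48 + 5 = -107

-107


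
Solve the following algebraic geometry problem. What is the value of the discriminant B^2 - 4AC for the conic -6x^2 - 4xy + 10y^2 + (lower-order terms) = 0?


The discriminant of a conic Ax^2 + Bxy + Cy^2 + ... = 0 is B^2 - 4AC.
B^2 = (-4)^2 = 16
4AC = 4*(-6)*10 = -240
Discriminant = 16 + 240 = 256

256


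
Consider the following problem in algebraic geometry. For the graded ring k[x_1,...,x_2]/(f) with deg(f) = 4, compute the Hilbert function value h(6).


For R = k[x_1,...,x_n]/(f) with f homogeneous of degree e:
The Hilbert series is (1 - t^e)/(1 - t)^n.
So h(d) = C(d+n-1, n-1) - C(d-e+n-1, n-1) for d >= e.
With n=2, e=4, d=6:
C(6+2-1, 2-1) = C(7, 1) = 7
C(6-4+2-1, 2-1) = C(3, 1) = 3
h(6) = 7 - 3 = 4

4


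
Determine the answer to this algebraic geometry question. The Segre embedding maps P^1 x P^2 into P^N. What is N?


The Segre embedding maps P^m x P^n into P^N via
all products of coordinates from each factor.
N = (m+1)(n+1) - 1
N = (1+1)(2+1) - 1
N = 2*3 - 1
N = 6 - 1 = 5

5


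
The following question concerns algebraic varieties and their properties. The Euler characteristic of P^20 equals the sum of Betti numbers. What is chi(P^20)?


The complex projective space P^20 has one cell in each even real dimension 0, 2, ..., 40.
The cohomology groups are H^{2k}(P^20) = Z for k = 0,...,20, and 0 otherwise.
Euler characteristic = sum of Betti numbers = 1 per even-dimensional cohomology group.
chi(P^20) = 20 + 1 = 21

21


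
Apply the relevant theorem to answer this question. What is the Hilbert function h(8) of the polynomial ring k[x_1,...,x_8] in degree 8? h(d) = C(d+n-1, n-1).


The Hilbert function for the polynomial ring in 8 variables is:
h(d) = C(d+n-1, n-1)
h(8) = C(8+8-1, 8-1) = C(15, 7)
= 15! / (7! * 8!)
= 6435

6435


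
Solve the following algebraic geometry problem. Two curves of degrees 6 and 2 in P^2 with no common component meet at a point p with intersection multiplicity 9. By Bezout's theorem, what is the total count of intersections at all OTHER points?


By Bezout's theorem, the total intersection number is d1 * d2.
Total = 6 * 2 = 12
Intersection multiplicity at p = 9
Remaining intersections = 12 - 9 = 3

3


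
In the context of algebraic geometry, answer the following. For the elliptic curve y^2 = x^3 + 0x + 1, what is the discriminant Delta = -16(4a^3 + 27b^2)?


Compute each component:
4a^3 = 4*0^3 = 4*0 = 0
27b^2 = 27*1^2 = 27*1 = 27
4a^3 + 27b^2 = 0 + 27 = 27
Delta = -16*27 = -432

-432


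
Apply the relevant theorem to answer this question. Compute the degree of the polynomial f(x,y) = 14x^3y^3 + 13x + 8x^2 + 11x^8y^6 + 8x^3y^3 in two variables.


Examine each term for its total degree (sum of exponents).
  Term '14x^3y^3' has total degree 3+3 = 6.
  Term '13x' has total degree 1+0 = 1.
  Term '8x^2' has total degree 2+0 = 2.
  Term '11x^8y^6' has total degree 8+6 = 14.
  Term '8x^3y^3' has total degree 3+3 = 6.
The maximum total degree among all terms is 14.

14


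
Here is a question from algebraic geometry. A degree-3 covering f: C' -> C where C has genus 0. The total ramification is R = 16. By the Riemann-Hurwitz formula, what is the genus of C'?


Riemann-Hurwitz formula: 2g' - 2 = d(2g - 2) + R
Given: d = 3, g = 0, R = 16
2g' - 2 = 3*(2*0 - 2) + 16
2g' - 2 = 3*(-2) + 16
2g' - 2 = -6 + 16 = 10
2g' = 12
g' = 6

6


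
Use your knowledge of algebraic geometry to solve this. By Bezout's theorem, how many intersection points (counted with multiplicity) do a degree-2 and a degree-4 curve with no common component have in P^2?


Bezout's theorem states the intersection count equals the product of degrees.
Intersection count = 2 * 4 = 8

8


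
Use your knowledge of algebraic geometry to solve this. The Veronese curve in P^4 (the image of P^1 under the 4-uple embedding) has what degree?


The rational normal curve in P^4 is the image of P^1 under the 4-uple Veronese.
A general hyperplane in P^4 pulls back to a degree-4 form on P^1, which has 4 zeros,
so the curve meets a general hyperplane in 4 points. Degree = 4.

4


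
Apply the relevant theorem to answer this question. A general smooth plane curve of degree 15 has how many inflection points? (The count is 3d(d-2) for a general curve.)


For a general smooth plane curve C of degree d, the inflection points are
the intersection of C with its Hessian curve, which has degree 3(d-2).
By Bezout, the total intersection number is d * 3(d-2) = 15 * 39 = 585.
For a general curve every flex is ordinary, so each contributes
multiplicity 1 to C·Hess(C), and the number of distinct inflection
points is 3d(d-2).
Inflection points = 3*15*(15-2) = 3*15*13 = 585

585


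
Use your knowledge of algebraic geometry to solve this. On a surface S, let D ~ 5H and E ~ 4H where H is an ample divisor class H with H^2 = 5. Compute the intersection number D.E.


Using bilinearity of the intersection pairing on a surface S:
(aH).(bH) = ab * (H.H)
We have H^2 = 5.
D.E = (5H).(4H) = 5*4*5
= 20*5
= 100

100


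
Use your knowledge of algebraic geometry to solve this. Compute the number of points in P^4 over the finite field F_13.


P^4(F_13) has (q^(n+1) - 1)/(q - 1) points.
= 13^4 + 13^3 + 13^2 + 13^1 + 13^0
= 28561 + 2197 + 169 + 13 + 1
= 30941

30941


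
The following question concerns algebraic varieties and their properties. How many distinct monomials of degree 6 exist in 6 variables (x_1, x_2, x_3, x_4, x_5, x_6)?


The number of degree-6 monomials in 6 variables is C(d+n-1, n-1).
= C(6+6-1, 6-1) = C(11, 5)
= 462

462


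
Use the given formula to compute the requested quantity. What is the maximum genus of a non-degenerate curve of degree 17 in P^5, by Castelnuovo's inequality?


Castelnuovo's bound: write d - 1 = m(r-1) + epsilon with 0 <= epsilon < r-1.
d - 1 = 17 - 1 = 16
r - 1 = 5 - 1 = 4
16 = 4*4 + 0, so m = 4, epsilon = 0
pi(d, r) = m(m-1)(r-1)/2 + m*epsilon
= 4*3*4/2 + 4*0
= 48/2 + 0
= 24 + 0 = 24

24


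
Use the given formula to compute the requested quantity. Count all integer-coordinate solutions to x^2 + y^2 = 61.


Systematically check integer values of x where x^2 <= 61.
For each valid x, check if 61 - x^2 is a perfect square.
x=5: 61 - 25 = 36, sqrt = 6 (valid)
x=6: 61 - 36 = 25, sqrt = 5 (valid)
Total integer solutions found: 8

8


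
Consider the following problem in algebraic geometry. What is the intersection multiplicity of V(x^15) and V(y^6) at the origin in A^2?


The intersection multiplicity of V(x^a) and V(y^b) at the origin is:
I(O; V(x^15), V(y^6)) = dim_k(k[x,y]/(x^15, y^6))
A basis for k[x,y]/(x^15, y^6) is the set of monomials x^i * y^j
where 0 <= i < 15 and 0 <= j < 6.
The number of such monomials is 15 * 6 = 90

90


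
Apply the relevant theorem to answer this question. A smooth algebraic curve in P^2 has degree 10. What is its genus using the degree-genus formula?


Using the genus formula for smooth plane curves:
g = (d-1)(d-2)/2
g = (10-1)(10-2)/2
g = 9*8/2
g = 72/2 = 36

36


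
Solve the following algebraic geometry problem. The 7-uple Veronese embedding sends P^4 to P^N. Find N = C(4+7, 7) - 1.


The Veronese embedding v_d: P^n -> P^N maps each point to all
degree-d monomials in n+1 homogeneous coordinates.
N = C(n+d, d) - 1
N = C(4+7, 7) - 1
N = C(11, 7) - 1
C(11, 7) = 330
N = 330 - 1 = 329

329


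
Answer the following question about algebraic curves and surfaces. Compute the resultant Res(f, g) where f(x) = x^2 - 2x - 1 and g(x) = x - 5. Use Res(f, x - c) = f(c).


For Res(f, x - c), we evaluate f at x = c.
f(5) = 5^2 - 2*5 - 1
= 25 - 10 - 1
= 15 - 1 = 14
Res(f, g) = 14

14


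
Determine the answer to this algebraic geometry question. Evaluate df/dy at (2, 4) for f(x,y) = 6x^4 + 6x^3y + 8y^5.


df/dy = 6*x^3 + 5*8*y^4
At (2,4): 6*2^3 + 5*8*4^4
= 48 + 10240
= 10288

10288


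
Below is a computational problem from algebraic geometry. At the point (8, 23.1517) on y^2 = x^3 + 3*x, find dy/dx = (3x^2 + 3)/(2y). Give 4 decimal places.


Using implicit differentiation of y^2 = x^3 + 3*x:
2y * dy/dx = 3x^2 + 3
dy/dx = (3x^2 + 3)/(2y)
Numerator: 3*8^2 + 3 = 195
Denominator: 2*23.1517 = 46.3034
dy/dx = 195/46.3034 = 4.2114

4.2114


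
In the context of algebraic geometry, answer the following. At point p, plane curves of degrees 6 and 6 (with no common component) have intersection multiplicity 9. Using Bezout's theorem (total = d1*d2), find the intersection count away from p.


By Bezout's theorem, the total intersection number is d1 * d2.
Total = 6 * 6 = 36
Intersection multiplicity at p = 9
Remaining intersections = 36 - 9 = 27

27


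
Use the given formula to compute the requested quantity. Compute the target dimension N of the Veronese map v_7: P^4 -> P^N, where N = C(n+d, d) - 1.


The Veronese embedding v_d: P^n -> P^N maps each point to all
degree-d monomials in n+1 homogeneous coordinates.
N = C(n+d, d) - 1
N = C(4+7, 7) - 1
N = C(11, 7) - 1
C(11, 7) = 330
N = 330 - 1 = 329

329


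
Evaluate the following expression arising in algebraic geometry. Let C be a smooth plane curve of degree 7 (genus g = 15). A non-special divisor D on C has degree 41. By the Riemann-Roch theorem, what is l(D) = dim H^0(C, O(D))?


First, compute the genus of a smooth plane curve of degree 7:
g = (d-1)(d-2)/2 = (7-1)(7-2)/2 = 15
For a non-special divisor D (i.e., h^1(D) = 0), Riemann-Roch gives:
l(D) = deg(D) - g + 1
Since deg(D) = 41 >= 2g - 1 = 29, D is non-special.
l(D) = 41 - 15 + 1 = 27

27


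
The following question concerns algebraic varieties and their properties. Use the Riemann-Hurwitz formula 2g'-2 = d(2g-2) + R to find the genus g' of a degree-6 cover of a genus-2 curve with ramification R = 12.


Riemann-Hurwitz formula: 2g' - 2 = d(2g - 2) + R
Given: d = 6, g = 2, R = 12
2g' - 2 = 6*(2*2 - 2) + 12
2g' - 2 = 6*2 + 12
2g' - 2 = 12 + 12 = 24
2g' = 26
g' = 13

13


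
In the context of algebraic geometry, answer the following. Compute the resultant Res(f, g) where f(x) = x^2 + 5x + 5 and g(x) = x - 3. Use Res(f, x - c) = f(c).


For Res(f, x - c), we evaluate f at x = c.
f(3) = 3^2 + 5*3 + 5
= 9 + 15 + 5
= 24 + 5 = 29
Res(f, g) = 29

29


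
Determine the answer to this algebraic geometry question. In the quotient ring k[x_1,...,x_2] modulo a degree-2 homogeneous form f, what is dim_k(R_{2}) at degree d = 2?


For R = k[x_1,...,x_n]/(f) with f homogeneous of degree e:
The Hilbert series is (1 - t^e)/(1 - t)^n.
So h(d) = C(d+n-1, n-1) - C(d-e+n-1, n-1) for d >= e.
With n=2, e=2, d=2:
C(2+2-1, 2-1) = C(3, 1) = 3
C(2-2+2-1, 2-1) = C(1, 1) = 1
h(2) = 3 - 1 = 2

2


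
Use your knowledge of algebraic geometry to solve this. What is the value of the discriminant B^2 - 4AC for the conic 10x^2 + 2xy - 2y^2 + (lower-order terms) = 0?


The discriminant of a conic Ax^2 + Bxy + Cy^2 + ... = 0 is B^2 - 4AC.
B^2 = 2^2 = 4
4AC = 4*10*(-2) = -80
Discriminant = 4 + 80 = 84

84


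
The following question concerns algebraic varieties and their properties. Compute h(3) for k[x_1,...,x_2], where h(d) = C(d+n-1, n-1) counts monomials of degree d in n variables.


The Hilbert function for the polynomial ring in 2 variables is:
h(d) = C(d+n-1, n-1)
h(3) = C(3+2-1, 2-1) = C(4, 1)
= 4! / (1! * 3!)
= 4

4


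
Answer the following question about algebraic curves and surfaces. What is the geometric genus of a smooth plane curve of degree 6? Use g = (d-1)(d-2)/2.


Using the genus formula for smooth plane curves:
g = (d-1)(d-2)/2
g = (6-1)(6-2)/2
g = 5*4/2
g = 20/2 = 10

10


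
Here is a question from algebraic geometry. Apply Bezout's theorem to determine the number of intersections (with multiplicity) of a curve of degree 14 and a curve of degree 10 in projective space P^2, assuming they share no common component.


Bezout's theorem states the intersection count equals the product of degrees.
Intersection count = 14 * 10 = 140

140


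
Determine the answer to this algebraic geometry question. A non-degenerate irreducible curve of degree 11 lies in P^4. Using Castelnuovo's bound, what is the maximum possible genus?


Castelnuovo's bound: write d - 1 = m(r-1) + epsilon with 0 <= epsilon < r-1.
d - 1 = 11 - 1 = 10
r - 1 = 4 - 1 = 3
10 = 3*3 + 1, so m = 3, epsilon = 1
pi(d, r) = m(m-1)(r-1)/2 + m*epsilon
= 3*2*3/2 + 3*1
= 18/2 + 3
= 9 + 3 = 12

12


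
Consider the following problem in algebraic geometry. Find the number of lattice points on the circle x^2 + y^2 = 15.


Systematically check integer values of x where x^2 <= 15.
For each valid x, check if 15 - x^2 is a perfect square.
Total integer solutions found: 0

0


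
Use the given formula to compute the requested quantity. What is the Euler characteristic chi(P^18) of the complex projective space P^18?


The complex projective space P^18 has one cell in each even real dimension 0, 2, ..., 36.
The cohomology groups are H^{2k}(P^18) = Z for k = 0,...,18, and 0 otherwise.
Euler characteristic = sum of Betti numbers = 1 per even-dimensional cohomology group.
chi(P^18) = 18 + 1 = 19

19


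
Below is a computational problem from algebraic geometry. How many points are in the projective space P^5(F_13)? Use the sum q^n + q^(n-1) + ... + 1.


P^5(F_13) has (q^(n+1) - 1)/(q - 1) points.
= 13^5 + 13^4 + 13^3 + 13^2 + 13^1 + 13^0
= 371293 + 28561 + 2197 + 169 + 13 + 1
= 402234

402234


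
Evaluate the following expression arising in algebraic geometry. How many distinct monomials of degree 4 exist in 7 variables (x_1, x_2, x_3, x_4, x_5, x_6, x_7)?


The number of degree-4 monomials in 7 variables is C(d+n-1, n-1).
= C(4+7-1, 7-1) = C(10, 6)
= 210

210


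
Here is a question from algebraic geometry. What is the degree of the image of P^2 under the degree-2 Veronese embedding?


The Veronese variety v_2(P^2) has degree d^r.
d^r = 2^2 = 4

4


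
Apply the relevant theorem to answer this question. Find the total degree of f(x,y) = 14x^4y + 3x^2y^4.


Examine each term for its total degree (sum of exponents).
  Term '14x^4y' has total degree 4+1 = 5.
  Term '3x^2y^4' has total degree 2+4 = 6.
The maximum total degree among all terms is 6.

6


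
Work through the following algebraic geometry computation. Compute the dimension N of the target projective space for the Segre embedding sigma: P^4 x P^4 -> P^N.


The Segre embedding maps P^m x P^n into P^N via
all products of coordinates from each factor.
N = (m+1)(n+1) - 1
N = (4+1)(4+1) - 1
N = 5*5 - 1
N = 25 - 1 = 24

24


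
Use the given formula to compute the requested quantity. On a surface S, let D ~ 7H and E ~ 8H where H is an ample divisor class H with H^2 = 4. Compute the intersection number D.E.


Using bilinearity of the intersection pairing on a surface S:
(aH).(bH) = ab * (H.H)
We have H^2 = 4.
D.E = (7H).(8H) = 7*8*4
= 56*4
= 224

224


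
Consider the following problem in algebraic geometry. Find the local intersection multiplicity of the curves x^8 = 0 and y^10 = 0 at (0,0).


The intersection multiplicity of V(x^a) and V(y^b) at the origin is:
I(O; V(x^8), V(y^10)) = dim_k(k[x,y]/(x^8, y^10))
A basis for k[x,y]/(x^8, y^10) is the set of monomials x^i * y^j
where 0 <= i < 8 and 0 <= j < 10.
The number of such monomials is 8 * 10 = 80

80


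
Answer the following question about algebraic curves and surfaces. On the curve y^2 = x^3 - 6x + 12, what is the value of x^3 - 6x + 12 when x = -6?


Compute x^3 - 6x + 12 at x = -6:
x^3 = (-6)^3 = -216
(-6)*x = (-6)*(-6) = 36
Sum: -216 + 36 + 12 = -168

-168


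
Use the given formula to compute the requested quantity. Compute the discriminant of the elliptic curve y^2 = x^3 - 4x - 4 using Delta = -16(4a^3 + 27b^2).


Compute each component:
4a^3 = 4*(-4)^3 = 4*(-64) = -256
27b^2 = 27*(-4)^2 = 27*16 = 432
4a^3 + 27b^2 = -256 + 432 = 176
Delta = -16*176 = -2816

-2816


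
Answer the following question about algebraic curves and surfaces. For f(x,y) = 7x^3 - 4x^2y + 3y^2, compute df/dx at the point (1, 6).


df/dx = 3*7*x^2 + 2*(-4)*x^1*y
At (1,6): 3*7*1^2 + 2*(-4)*1^1*6
= 21 - 48
= -27

-27


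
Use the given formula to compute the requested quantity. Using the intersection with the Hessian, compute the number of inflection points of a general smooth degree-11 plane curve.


For a general smooth plane curve C of degree d, the inflection points are
the intersection of C with its Hessian curve, which has degree 3(d-2).
By Bezout, the total intersection number is d * 3(d-2) = 11 * 27 = 297.
For a general curve every flex is ordinary, so each contributes
multiplicity 1 to C·Hess(C), and the number of distinct inflection
points is 3d(d-2).
Inflection points = 3*11*(11-2) = 3*11*9 = 297

297


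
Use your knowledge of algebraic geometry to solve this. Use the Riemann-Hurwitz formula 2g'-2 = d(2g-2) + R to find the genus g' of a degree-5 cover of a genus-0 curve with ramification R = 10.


Riemann-Hurwitz formula: 2g' - 2 = d(2g - 2) + R
Given: d = 5, g = 0, R = 10
2g' - 2 = 5*(2*0 - 2) + 10
2g' - 2 = 5*(-2) + 10
2g' - 2 = -10 + 10 = 0
2g' = 2
g' = 1

1


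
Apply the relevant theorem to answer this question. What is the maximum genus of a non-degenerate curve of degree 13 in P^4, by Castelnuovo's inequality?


Castelnuovo's bound: write d - 1 = m(r-1) + epsilon with 0 <= epsilon < r-1.
d - 1 = 13 - 1 = 12
r - 1 = 4 - 1 = 3
12 = 4*3 + 0, so m = 4, epsilon = 0
pi(d, r) = m(m-1)(r-1)/2 + m*epsilon
= 4*3*3/2 + 4*0
= 36/2 + 0
= 18 + 0 = 18

18


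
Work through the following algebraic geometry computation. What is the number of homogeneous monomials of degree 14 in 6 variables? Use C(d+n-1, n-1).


The number of degree-14 monomials in 6 variables is C(d+n-1, n-1).
= C(14+6-1, 6-1) = C(19, 5)
= 11628

11628


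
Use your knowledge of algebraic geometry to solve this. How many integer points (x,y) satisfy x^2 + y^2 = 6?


Systematically check integer values of x where x^2 <= 6.
For each valid x, check if 6 - x^2 is a perfect square.
Total integer solutions found: 0

0


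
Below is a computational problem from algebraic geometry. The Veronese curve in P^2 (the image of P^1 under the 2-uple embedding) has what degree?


The rational normal curve in P^2 is the image of P^1 under the 2-uple Veronese.
A general hyperplane in P^2 pulls back to a degree-2 form on P^1, which has 2 zeros,
so the curve meets a general hyperplane in 2 points. Degree = 2.

2
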